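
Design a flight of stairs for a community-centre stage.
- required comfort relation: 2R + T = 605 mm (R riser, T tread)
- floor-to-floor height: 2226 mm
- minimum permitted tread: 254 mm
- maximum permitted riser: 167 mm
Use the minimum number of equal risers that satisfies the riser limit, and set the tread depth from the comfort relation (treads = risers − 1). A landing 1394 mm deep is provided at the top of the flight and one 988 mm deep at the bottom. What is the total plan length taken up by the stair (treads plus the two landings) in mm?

2226 / 167 = 13.329 → round up to 14 risers.
Each riser is 2226/14 = 159 mm (≤ 167 mm).
From 2R + T = 605: T = 605 − 318 = 287 mm.
Treads = 14 − 1 = 13; going = 13 × 287 = 3731 mm.
Add landings: 3731 + 1394 + 988 = 6113 mm.

6113 mm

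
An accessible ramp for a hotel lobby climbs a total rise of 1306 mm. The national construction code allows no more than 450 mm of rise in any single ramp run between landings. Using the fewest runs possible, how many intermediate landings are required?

1306 / 450 = 2.90, so 3 ramp runs are needed.
3 runs are separated by 2 intermediate landings.

2 intermediate landings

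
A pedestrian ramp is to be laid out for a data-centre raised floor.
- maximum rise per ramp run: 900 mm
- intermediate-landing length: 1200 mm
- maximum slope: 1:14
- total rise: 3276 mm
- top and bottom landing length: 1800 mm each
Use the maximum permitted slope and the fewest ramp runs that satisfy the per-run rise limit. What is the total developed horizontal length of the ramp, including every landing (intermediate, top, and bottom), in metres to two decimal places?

53.06 m

⌈3276/900⌉ = 4 ramp runs. That means 3 intermediate landings.
Ramp run (horizontal) at 1:14: 3276 × 14 = 45864 mm.
3 intermediate landings contribute 3 × 1200 = 3600 mm.
Top and bottom landings: 2 × 1800 = 3600 mm.
Total = 45864 + 3600 + 3600 = 53064 mm.
= 53.06 m.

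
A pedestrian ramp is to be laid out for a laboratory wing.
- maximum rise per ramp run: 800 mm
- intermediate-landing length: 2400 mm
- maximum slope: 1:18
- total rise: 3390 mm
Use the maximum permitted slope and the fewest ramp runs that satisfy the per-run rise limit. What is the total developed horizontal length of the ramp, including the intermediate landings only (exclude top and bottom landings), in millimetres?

70620 mm

⌈3390/800⌉ = 5 ramp runs. That means 4 intermediate landings.
Ramp run (horizontal) at 1:18: 3390 × 18 = 61020 mm.
Intermediate landings: 4 × 2400 = 9600 mm.
Total developed length = 61020 + 9600 = 70620 mm.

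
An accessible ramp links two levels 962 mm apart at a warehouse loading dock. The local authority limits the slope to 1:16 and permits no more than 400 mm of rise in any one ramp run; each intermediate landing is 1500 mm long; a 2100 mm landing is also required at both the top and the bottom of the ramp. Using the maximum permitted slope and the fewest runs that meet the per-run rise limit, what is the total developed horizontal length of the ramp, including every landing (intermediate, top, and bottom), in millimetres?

At most 400 each: 962/400 = 2.40, giving 3 ramp runs. That means 2 intermediate landings.
Ramp run (horizontal) at 1:16: 962 × 16 = 15392 mm.
Intermediate landings: 2 × 1500 = 3000 mm.
Top and bottom landings: 2 × 2100 = 4200 mm.
Total = 15392 + 3000 + 4200 = 22592 mm.

22592 mm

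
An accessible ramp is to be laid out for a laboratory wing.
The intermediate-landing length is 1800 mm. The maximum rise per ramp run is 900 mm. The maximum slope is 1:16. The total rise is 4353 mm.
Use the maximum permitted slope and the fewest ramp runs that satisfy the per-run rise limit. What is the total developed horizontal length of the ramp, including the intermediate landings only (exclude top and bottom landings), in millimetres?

4353 / 900 = 4.84, so 5 ramp runs are needed. That means 4 intermediate landings.
Horizontal run for 4353 mm of rise at 1:16 is 4353 × 16 = 69648 mm.
4 intermediate landings contribute 4 × 1800 = 7200 mm.
Developed length = 69648 + 7200 = 76848 mm.

76848 mm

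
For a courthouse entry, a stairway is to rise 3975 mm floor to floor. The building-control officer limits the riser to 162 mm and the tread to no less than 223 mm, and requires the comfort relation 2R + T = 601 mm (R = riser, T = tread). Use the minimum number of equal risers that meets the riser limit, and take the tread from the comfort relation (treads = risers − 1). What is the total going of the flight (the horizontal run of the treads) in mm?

⌈3975/162⌉ = 25 risers.
Each riser is 3975/25 = 159 mm (≤ 162 mm).
T = 601 − 2·159 = 283 mm, which satisfies the 223 mm minimum.
Going = (25 − 1) × 283 = 6792 mm.

6792 mm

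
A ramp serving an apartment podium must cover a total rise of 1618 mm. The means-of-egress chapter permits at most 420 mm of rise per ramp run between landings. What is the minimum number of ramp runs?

At most 420 each: 1618/420 = 3.85, giving 4 ramp runs.

4 runs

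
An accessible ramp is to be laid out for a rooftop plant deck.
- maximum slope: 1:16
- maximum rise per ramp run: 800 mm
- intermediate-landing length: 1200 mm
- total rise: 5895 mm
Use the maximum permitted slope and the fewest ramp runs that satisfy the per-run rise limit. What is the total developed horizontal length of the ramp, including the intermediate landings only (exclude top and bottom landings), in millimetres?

102720 mm

5895 / 800 = 7.369 → round up to 8 ramp runs. That means 7 intermediate landings.
Ramp run (horizontal) at 1:16: 5895 × 16 = 94320 mm.
Intermediate landings: 7 × 1200 = 8400 mm.
Developed length = 94320 + 8400 = 102720 mm.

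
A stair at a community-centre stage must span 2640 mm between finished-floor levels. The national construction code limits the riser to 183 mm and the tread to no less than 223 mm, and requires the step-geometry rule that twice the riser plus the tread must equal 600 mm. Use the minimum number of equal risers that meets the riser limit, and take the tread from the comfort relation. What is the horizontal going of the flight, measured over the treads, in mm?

At most 183 each: 2640/183 = 14.43, giving 15 risers.
Riser R = 2640 / 15 = 176 mm, within the 183 mm limit.
T = 600 − 2·176 = 248 mm, which satisfies the 223 mm minimum.
Treads = 15 − 1 = 14; going = 14 × 248 = 3472 mm.

3472 mm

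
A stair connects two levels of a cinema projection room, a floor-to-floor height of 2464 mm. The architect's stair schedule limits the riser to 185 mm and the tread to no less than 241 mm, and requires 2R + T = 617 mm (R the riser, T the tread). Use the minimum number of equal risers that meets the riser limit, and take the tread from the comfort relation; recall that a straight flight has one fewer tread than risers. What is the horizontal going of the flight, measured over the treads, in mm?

3445 mm

2464 / 185 = 13.32, so 14 risers are needed.
Each riser is 2464/14 = 176 mm (≤ 185 mm).
From 2R + T = 617: T = 617 − 352 = 265 mm.
Treads = 14 − 1 = 13; going = 13 × 265 = 3445 mm.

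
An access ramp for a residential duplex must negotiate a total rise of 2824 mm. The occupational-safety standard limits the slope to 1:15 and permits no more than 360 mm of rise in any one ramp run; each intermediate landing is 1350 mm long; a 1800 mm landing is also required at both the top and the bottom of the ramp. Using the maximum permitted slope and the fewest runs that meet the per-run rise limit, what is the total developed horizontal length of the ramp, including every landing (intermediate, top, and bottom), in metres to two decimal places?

2824 / 360 = 7.84, so 8 ramp runs are needed. That means 7 intermediate landings.
Ramp run (horizontal) at 1:15: 2824 × 15 = 42360 mm.
Intermediate landings: 7 × 1350 = 9450 mm.
Top and bottom landings: 2 × 1800 = 3600 mm.
Total = 42360 + 9450 + 3600 = 55410 mm.
= 55.41 m.

55.41 m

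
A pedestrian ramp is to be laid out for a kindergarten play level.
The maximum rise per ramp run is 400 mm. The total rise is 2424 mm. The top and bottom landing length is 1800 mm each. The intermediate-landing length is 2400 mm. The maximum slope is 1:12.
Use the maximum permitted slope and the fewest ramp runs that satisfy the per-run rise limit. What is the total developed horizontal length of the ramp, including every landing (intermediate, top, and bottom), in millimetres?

At most 400 each: 2424/400 = 6.06, giving 7 ramp runs. That means 6 intermediate landings.
Horizontal run for 2424 mm of rise at 1:12 is 2424 × 12 = 29088 mm.
6 intermediate landings contribute 6 × 2400 = 14400 mm.
Top and bottom landings: 2 × 1800 = 3600 mm.
Total = 29088 + 14400 + 3600 = 47088 mm.

47088 mm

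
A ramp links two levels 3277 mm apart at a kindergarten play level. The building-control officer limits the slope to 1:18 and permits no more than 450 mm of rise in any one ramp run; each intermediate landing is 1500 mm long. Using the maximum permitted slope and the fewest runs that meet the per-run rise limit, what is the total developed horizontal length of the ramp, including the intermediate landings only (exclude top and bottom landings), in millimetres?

69486 mm

3277 / 450 = 7.28, so 8 ramp runs are needed. That means 7 intermediate landings.
Horizontal run for 3277 mm of rise at 1:18 is 3277 × 18 = 58986 mm.
Intermediate landings: 7 × 1500 = 10500 mm.
Developed length = 58986 + 10500 = 69486 mm.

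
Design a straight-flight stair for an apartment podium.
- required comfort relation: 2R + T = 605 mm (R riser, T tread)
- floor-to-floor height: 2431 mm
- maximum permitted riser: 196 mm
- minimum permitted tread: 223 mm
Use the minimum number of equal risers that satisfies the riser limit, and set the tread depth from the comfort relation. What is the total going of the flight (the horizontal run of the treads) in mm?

2772 mm

⌈2431/196⌉ = 13 risers.
R = 2431 ÷ 13 = 187 mm.
From 2R + T = 605: T = 605 − 374 = 231 mm.
Going = (13 − 1) × 231 = 2772 mm.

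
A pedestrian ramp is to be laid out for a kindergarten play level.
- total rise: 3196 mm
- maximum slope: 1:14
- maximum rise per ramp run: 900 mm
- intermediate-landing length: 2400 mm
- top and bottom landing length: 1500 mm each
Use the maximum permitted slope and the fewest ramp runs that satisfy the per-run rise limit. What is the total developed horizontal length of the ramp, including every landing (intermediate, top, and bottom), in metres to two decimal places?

54.94 m

At most 900 each: 3196/900 = 3.55, giving 4 ramp runs. That means 3 intermediate landings.
Ramp run (horizontal) at 1:14: 3196 × 14 = 44744 mm.
3 intermediate landings contribute 3 × 2400 = 7200 mm.
Top and bottom landings: 2 × 1500 = 3000 mm.
Total = 44744 + 7200 + 3000 = 54944 mm.
= 54.94 m.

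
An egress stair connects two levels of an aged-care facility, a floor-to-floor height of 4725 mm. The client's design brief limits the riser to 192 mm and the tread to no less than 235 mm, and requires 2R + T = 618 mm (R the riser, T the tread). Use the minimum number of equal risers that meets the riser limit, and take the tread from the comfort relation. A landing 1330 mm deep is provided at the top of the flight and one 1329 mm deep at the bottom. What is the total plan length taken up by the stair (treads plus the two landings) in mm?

8419 mm

4725 / 192 = 24.61, so 25 risers are needed.
Riser R = 4725 / 25 = 189 mm, within the 192 mm limit.
Tread T = 618 − 2 × 189 = 240 mm (≥ 235 mm).
Treads = 25 − 1 = 24; going = 24 × 240 = 5760 mm.
Add landings: 5760 + 1330 + 1329 = 8419 mm.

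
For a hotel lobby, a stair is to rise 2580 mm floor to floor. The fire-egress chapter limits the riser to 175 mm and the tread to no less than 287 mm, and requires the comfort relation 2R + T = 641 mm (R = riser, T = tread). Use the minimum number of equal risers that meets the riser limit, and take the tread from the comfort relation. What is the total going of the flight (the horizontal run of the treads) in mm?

⌈2580/175⌉ = 15 risers.
R = 2580 ÷ 15 = 172 mm.
From 2R + T = 641: T = 641 − 344 = 297 mm.
Going = (15 − 1) × 297 = 4158 mm.

4158 mm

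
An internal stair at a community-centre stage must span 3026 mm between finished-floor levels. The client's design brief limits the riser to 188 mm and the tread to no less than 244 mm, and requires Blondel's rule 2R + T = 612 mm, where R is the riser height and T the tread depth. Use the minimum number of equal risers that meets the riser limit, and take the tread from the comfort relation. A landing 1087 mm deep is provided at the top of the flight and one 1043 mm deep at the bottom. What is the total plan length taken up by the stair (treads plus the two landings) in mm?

6226 mm

3026 / 188 = 16.096 → round up to 17 risers.
Each riser is 3026/17 = 178 mm (≤ 188 mm).
From 2R + T = 612: T = 612 − 356 = 256 mm.
Going = (17 − 1) × 256 = 4096 mm.
Add landings: 4096 + 1087 + 1043 = 6226 mm.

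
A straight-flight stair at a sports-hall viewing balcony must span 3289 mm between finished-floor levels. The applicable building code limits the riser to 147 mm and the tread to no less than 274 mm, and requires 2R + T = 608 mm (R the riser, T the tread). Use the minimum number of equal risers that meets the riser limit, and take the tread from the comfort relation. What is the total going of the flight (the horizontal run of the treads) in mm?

3289 / 147 = 22.374 → round up to 23 risers.
Each riser is 3289/23 = 143 mm (≤ 147 mm).
From 2R + T = 608: T = 608 − 286 = 322 mm.
Going = (23 − 1) × 322 = 7084 mm.

7084 mm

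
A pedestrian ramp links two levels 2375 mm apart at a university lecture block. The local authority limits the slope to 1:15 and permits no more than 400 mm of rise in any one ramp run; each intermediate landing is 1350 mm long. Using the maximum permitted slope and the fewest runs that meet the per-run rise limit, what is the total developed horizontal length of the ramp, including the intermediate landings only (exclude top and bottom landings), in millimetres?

At most 400 each: 2375/400 = 5.94, giving 6 ramp runs. That means 5 intermediate landings.
Ramp run (horizontal) at 1:15: 2375 × 15 = 35625 mm.
5 intermediate landings contribute 5 × 1350 = 6750 mm.
Developed length = 35625 + 6750 = 42375 mm.

42375 mm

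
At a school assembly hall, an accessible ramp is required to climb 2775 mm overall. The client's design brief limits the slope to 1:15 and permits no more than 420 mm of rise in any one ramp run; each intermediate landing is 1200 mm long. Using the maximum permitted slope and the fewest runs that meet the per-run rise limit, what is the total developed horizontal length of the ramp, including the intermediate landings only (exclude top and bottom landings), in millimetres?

48825 mm

At most 420 each: 2775/420 = 6.61, giving 7 ramp runs. That means 6 intermediate landings.
Horizontal run for 2775 mm of rise at 1:15 is 2775 × 15 = 41625 mm.
Intermediate landings: 6 × 1200 = 7200 mm.
Total developed length = 41625 + 7200 = 48825 mm.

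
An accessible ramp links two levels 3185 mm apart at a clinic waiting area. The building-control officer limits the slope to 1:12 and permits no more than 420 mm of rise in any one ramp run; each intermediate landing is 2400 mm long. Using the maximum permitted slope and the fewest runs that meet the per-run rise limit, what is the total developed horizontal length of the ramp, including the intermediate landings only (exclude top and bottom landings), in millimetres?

3185 / 420 = 7.583 → round up to 8 ramp runs. That means 7 intermediate landings.
Horizontal run for 3185 mm of rise at 1:12 is 3185 × 12 = 38220 mm.
7 intermediate landings contribute 7 × 2400 = 16800 mm.
Total developed length = 38220 + 16800 = 55020 mm.

55020 mm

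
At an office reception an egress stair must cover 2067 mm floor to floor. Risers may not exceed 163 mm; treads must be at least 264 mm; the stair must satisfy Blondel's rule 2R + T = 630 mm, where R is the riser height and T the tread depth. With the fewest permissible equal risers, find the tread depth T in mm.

312 mm

⌈2067/163⌉ = 13 risers.
Riser R = 2067 / 13 = 159 mm, within the 163 mm limit.
T = 630 − 2·159 = 312 mm, which satisfies the 264 mm minimum.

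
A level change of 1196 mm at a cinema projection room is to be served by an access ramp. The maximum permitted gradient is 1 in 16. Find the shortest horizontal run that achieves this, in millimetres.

Run = rise × 16 = 1196 × 16 = 19136 mm.

19136 mm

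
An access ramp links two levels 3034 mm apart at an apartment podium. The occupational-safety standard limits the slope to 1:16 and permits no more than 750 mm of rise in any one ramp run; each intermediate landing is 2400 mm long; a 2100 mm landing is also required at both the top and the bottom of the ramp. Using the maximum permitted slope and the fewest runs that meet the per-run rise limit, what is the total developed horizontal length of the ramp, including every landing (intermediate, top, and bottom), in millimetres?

62344 mm

At most 750 each: 3034/750 = 4.05, giving 5 ramp runs. That means 4 intermediate landings.
Ramp run (horizontal) at 1:16: 3034 × 16 = 48544 mm.
Intermediate landings: 4 × 2400 = 9600 mm.
Top and bottom landings: 2 × 2100 = 4200 mm.
Total = 48544 + 9600 + 4200 = 62344 mm.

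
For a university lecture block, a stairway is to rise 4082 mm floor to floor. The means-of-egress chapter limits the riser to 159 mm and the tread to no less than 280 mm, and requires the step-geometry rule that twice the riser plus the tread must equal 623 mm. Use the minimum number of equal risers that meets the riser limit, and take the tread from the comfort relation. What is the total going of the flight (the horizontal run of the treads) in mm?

At most 159 each: 4082/159 = 25.67, giving 26 risers.
Each riser is 4082/26 = 157 mm (≤ 159 mm).
T = 623 − 2·157 = 309 mm, which satisfies the 280 mm minimum.
26 risers give 25 treads; going = 25 × 309 = 7725 mm.

7725 mm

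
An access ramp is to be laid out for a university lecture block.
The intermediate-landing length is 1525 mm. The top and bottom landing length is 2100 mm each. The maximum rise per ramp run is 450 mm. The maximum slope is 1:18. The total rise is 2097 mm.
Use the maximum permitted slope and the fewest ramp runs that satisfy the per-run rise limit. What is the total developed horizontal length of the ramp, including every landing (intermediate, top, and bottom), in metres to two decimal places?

48.05 m

At most 450 each: 2097/450 = 4.66, giving 5 ramp runs. That means 4 intermediate landings.
Ramp run (horizontal) at 1:18: 2097 × 18 = 37746 mm.
Intermediate landings: 4 × 1525 = 6100 mm.
Top and bottom landings: 2 × 2100 = 4200 mm.
Total = 37746 + 6100 + 4200 = 48046 mm.
= 48.05 m.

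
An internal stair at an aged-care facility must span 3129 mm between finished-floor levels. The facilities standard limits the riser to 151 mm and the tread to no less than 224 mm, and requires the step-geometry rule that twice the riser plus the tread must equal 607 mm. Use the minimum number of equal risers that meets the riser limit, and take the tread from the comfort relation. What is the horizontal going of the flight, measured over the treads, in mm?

3129 / 151 = 20.722 → round up to 21 risers.
Each riser is 3129/21 = 149 mm (≤ 151 mm).
From 2R + T = 607: T = 607 − 298 = 309 mm.
21 risers give 20 treads; going = 20 × 309 = 6180 mm.

6180 mm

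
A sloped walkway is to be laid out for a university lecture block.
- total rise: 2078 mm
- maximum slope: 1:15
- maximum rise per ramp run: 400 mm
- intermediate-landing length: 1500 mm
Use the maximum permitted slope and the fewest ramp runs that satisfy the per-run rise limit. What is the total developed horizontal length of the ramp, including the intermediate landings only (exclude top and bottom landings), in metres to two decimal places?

38.67 m

2078 / 400 = 5.195 → round up to 6 ramp runs. That means 5 intermediate landings.
Ramp run (horizontal) at 1:15: 2078 × 15 = 31170 mm.
Intermediate landings: 5 × 1500 = 7500 mm.
Total developed length = 31170 + 7500 = 38670 mm.
= 38.67 m.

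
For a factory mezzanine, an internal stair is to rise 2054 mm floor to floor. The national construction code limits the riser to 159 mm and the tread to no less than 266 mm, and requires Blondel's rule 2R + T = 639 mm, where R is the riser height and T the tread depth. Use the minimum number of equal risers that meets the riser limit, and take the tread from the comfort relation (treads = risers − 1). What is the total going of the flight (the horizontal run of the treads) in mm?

3876 mm

⌈2054/159⌉ = 13 risers.
Each riser is 2054/13 = 158 mm (≤ 159 mm).
Tread T = 639 − 2 × 158 = 323 mm (≥ 266 mm).
Treads = 13 − 1 = 12; going = 12 × 323 = 3876 mm.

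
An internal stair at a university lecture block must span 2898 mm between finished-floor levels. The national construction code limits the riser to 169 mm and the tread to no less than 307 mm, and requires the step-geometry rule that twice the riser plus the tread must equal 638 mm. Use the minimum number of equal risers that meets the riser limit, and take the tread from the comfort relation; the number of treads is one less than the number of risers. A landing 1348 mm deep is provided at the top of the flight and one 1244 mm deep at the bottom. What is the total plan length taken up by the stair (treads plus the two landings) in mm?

7964 mm

⌈2898/169⌉ = 18 risers.
R = 2898 ÷ 18 = 161 mm.
T = 638 − 2·161 = 316 mm, which satisfies the 307 mm minimum.
18 risers give 17 treads; going = 17 × 316 = 5372 mm.
Add landings: 5372 + 1348 + 1244 = 7964 mm.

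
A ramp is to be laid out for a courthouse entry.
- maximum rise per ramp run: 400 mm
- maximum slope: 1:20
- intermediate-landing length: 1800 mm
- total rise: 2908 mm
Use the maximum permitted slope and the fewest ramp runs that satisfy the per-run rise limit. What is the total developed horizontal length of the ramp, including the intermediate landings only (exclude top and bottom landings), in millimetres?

At most 400 each: 2908/400 = 7.27, giving 8 ramp runs. That means 7 intermediate landings.
Ramp run (horizontal) at 1:20: 2908 × 20 = 58160 mm.
7 intermediate landings contribute 7 × 1800 = 12600 mm.
Total developed length = 58160 + 12600 = 70760 mm.

70760 mm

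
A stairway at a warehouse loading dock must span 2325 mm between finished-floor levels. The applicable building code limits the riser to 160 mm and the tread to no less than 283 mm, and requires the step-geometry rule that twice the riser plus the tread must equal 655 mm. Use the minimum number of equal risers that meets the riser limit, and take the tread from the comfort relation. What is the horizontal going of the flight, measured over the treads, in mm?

4830 mm

2325 / 160 = 14.531 → round up to 15 risers.
Each riser is 2325/15 = 155 mm (≤ 160 mm).
Tread T = 655 − 2 × 155 = 345 mm (≥ 283 mm).
Going = (15 − 1) × 345 = 4830 mm.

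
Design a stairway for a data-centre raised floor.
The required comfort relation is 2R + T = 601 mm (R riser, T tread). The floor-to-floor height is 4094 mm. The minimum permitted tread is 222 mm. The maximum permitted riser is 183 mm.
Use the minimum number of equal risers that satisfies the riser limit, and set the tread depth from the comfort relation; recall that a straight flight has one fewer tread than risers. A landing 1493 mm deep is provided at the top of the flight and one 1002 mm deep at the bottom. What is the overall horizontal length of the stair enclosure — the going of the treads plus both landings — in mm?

7885 mm

4094 / 183 = 22.37, so 23 risers are needed.
R = 4094 ÷ 23 = 178 mm.
Tread T = 601 − 2 × 178 = 245 mm (≥ 222 mm).
23 risers give 22 treads; going = 22 × 245 = 5390 mm.
Enclosure = 5390 + 1493 + 1002 = 7885 mm.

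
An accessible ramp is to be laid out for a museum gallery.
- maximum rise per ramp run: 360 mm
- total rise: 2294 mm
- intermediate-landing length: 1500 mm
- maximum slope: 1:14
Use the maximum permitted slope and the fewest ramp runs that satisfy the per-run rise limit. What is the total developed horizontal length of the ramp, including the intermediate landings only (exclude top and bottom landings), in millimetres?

41116 mm

2294 / 360 = 6.37, so 7 ramp runs are needed. That means 6 intermediate landings.
Ramp run (horizontal) at 1:14: 2294 × 14 = 32116 mm.
6 intermediate landings contribute 6 × 1500 = 9000 mm.
Total developed length = 32116 + 9000 = 41116 mm.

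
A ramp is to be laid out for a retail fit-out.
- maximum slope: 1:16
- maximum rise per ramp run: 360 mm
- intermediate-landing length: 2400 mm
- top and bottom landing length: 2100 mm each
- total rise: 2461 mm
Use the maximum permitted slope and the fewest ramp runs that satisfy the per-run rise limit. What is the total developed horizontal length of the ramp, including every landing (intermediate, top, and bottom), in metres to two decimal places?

57.98 m

2461 / 360 = 6.836 → round up to 7 ramp runs. That means 6 intermediate landings.
Ramp run (horizontal) at 1:16: 2461 × 16 = 39376 mm.
Intermediate landings: 6 × 2400 = 14400 mm.
Top and bottom landings: 2 × 2100 = 4200 mm.
Total = 39376 + 14400 + 4200 = 57976 mm.
= 57.98 m.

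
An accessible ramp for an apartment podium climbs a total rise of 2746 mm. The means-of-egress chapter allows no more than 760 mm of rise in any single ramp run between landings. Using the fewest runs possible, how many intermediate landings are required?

3 intermediate landings

At most 760 each: 2746/760 = 3.61, giving 4 ramp runs.
4 runs are separated by 3 intermediate landings.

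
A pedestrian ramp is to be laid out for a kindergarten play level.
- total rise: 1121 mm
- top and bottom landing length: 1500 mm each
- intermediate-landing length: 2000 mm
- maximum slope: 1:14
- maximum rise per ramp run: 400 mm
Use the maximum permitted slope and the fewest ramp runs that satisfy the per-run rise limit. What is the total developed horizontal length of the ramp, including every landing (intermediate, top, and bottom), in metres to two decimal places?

22.69 m

⌈1121/400⌉ = 3 ramp runs. That means 2 intermediate landings.
Ramp run (horizontal) at 1:14: 1121 × 14 = 15694 mm.
Intermediate landings: 2 × 2000 = 4000 mm.
Top and bottom landings: 2 × 1500 = 3000 mm.
Total = 15694 + 4000 + 3000 = 22694 mm.
= 22.69 m.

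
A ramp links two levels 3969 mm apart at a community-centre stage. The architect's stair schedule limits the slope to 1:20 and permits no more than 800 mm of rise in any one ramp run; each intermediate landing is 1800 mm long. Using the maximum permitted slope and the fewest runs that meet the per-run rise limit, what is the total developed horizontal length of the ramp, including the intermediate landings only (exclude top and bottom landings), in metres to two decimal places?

At most 800 each: 3969/800 = 4.96, giving 5 ramp runs. That means 4 intermediate landings.
Ramp run (horizontal) at 1:20: 3969 × 20 = 79380 mm.
4 intermediate landings contribute 4 × 1800 = 7200 mm.
Total developed length = 79380 + 7200 = 86580 mm.
= 86.58 m.

86.58 m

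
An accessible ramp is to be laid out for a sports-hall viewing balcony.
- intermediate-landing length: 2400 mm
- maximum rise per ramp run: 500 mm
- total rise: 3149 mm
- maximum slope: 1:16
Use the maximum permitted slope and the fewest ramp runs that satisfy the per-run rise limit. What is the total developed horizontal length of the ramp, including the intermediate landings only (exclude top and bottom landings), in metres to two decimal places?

3149 / 500 = 6.30, so 7 ramp runs are needed. That means 6 intermediate landings.
Ramp run (horizontal) at 1:16: 3149 × 16 = 50384 mm.
6 intermediate landings contribute 6 × 2400 = 14400 mm.
Developed length = 50384 + 14400 = 64784 mm.
= 64.78 m.

64.78 m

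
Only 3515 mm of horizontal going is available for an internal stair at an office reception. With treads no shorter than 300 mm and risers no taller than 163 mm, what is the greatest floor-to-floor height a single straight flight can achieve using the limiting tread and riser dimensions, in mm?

1956 mm

3515 / 300 = 11.72, so 11 treads fit.
Risers = treads + 1 = 12.
Maximum height = 12 × 163 = 1956 mm.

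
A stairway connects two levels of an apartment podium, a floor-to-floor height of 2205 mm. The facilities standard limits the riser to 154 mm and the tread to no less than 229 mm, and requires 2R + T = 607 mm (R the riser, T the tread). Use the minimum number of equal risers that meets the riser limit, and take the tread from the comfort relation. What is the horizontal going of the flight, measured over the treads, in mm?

4382 mm

At most 154 each: 2205/154 = 14.32, giving 15 risers.
Each riser is 2205/15 = 147 mm (≤ 154 mm).
Tread T = 607 − 2 × 147 = 313 mm (≥ 229 mm).
Treads = 15 − 1 = 14; going = 14 × 313 = 4382 mm.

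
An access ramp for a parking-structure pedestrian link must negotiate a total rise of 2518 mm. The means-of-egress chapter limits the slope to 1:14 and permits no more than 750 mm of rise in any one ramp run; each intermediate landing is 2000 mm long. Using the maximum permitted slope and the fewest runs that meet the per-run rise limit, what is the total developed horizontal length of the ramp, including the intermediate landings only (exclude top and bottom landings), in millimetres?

41252 mm

At most 750 each: 2518/750 = 3.36, giving 4 ramp runs. That means 3 intermediate landings.
Horizontal run for 2518 mm of rise at 1:14 is 2518 × 14 = 35252 mm.
3 intermediate landings contribute 3 × 2000 = 6000 mm.
Total developed length = 35252 + 6000 = 41252 mm.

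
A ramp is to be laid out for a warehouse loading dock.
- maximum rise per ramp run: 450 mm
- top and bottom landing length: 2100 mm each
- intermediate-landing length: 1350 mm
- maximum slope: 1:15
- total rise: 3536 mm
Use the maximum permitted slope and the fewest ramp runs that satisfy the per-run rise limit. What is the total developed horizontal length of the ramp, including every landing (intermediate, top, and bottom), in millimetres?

3536 / 450 = 7.858 → round up to 8 ramp runs. That means 7 intermediate landings.
Ramp run (horizontal) at 1:15: 3536 × 15 = 53040 mm.
7 intermediate landings contribute 7 × 1350 = 9450 mm.
Top and bottom landings: 2 × 2100 = 4200 mm.
Total = 53040 + 9450 + 4200 = 66690 mm.

66690 mm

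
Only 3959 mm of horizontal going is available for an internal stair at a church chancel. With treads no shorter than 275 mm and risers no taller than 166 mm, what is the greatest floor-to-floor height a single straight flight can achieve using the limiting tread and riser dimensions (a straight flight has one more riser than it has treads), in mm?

3959 / 275 = 14.40, so 14 treads fit.
Risers = treads + 1 = 15.
Maximum height = 15 × 166 = 2490 mm.

2490 mm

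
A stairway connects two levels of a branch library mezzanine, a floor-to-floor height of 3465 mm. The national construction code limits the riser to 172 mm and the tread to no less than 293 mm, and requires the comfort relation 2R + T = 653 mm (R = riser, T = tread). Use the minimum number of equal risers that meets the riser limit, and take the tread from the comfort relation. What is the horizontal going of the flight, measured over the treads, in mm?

⌈3465/172⌉ = 21 risers.
Each riser is 3465/21 = 165 mm (≤ 172 mm).
From 2R + T = 653: T = 653 − 330 = 323 mm.
Going = (21 − 1) × 323 = 6460 mm.

6460 mm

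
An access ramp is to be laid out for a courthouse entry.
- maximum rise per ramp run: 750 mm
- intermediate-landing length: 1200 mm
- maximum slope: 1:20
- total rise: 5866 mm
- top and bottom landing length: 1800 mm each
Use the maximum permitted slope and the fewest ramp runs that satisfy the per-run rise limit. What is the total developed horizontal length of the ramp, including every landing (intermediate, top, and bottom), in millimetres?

5866 / 750 = 7.82, so 8 ramp runs are needed. That means 7 intermediate landings.
Horizontal run for 5866 mm of rise at 1:20 is 5866 × 20 = 117320 mm.
7 intermediate landings contribute 7 × 1200 = 8400 mm.
Top and bottom landings: 2 × 1800 = 3600 mm.
Total = 117320 + 8400 + 3600 = 129320 mm.

129320 mm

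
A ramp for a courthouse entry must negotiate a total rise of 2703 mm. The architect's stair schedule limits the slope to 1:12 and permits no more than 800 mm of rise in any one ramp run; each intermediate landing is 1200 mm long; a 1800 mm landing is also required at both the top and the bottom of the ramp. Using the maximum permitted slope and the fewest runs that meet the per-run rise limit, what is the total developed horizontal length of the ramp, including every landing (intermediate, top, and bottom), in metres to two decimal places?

⌈2703/800⌉ = 4 ramp runs. That means 3 intermediate landings.
Ramp run (horizontal) at 1:12: 2703 × 12 = 32436 mm.
Intermediate landings: 3 × 1200 = 3600 mm.
Top and bottom landings: 2 × 1800 = 3600 mm.
Total = 32436 + 3600 + 3600 = 39636 mm.
= 39.64 m.

39.64 m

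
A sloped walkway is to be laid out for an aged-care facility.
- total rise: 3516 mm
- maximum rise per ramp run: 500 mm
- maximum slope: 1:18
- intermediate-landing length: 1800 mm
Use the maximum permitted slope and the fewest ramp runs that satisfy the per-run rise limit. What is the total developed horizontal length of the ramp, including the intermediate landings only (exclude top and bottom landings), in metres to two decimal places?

3516 / 500 = 7.032 → round up to 8 ramp runs. That means 7 intermediate landings.
Horizontal run for 3516 mm of rise at 1:18 is 3516 × 18 = 63288 mm.
7 intermediate landings contribute 7 × 1800 = 12600 mm.
Total developed length = 63288 + 12600 = 75888 mm.
= 75.89 m.

75.89 m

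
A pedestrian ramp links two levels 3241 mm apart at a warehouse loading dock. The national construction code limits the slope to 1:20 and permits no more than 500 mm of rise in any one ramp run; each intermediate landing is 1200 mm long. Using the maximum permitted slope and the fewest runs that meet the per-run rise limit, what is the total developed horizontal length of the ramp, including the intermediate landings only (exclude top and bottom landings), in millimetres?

3241 / 500 = 6.48, so 7 ramp runs are needed. That means 6 intermediate landings.
Ramp run (horizontal) at 1:20: 3241 × 20 = 64820 mm.
6 intermediate landings contribute 6 × 1200 = 7200 mm.
Developed length = 64820 + 7200 = 72020 mm.

72020 mm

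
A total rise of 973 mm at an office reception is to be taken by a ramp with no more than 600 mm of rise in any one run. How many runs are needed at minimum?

2 runs

973 / 600 = 1.62, so 2 ramp runs are needed.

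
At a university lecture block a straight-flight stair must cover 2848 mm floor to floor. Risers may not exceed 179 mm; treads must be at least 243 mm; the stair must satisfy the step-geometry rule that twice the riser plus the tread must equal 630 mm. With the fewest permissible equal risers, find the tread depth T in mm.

2848 / 179 = 15.911 → round up to 16 risers.
R = 2848 ÷ 16 = 178 mm.
Tread T = 630 − 2 × 178 = 274 mm (≥ 243 mm).

274 mm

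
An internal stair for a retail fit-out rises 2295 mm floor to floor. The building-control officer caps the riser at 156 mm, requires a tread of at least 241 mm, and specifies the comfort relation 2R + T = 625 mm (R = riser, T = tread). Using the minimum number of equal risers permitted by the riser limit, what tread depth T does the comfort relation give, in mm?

2295 / 156 = 14.71, so 15 risers are needed.
R = 2295 ÷ 15 = 153 mm.
Tread T = 625 − 2 × 153 = 319 mm (≥ 241 mm).

319 mm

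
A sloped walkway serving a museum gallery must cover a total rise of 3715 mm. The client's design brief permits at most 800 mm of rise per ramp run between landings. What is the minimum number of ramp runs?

5 runs

3715 / 800 = 4.64, so 5 ramp runs are needed.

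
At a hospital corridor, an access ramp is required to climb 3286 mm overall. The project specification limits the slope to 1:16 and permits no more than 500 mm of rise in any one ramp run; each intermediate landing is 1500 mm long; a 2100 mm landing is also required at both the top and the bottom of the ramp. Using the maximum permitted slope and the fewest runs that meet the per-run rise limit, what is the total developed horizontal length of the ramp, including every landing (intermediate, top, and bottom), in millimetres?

65776 mm

3286 / 500 = 6.572 → round up to 7 ramp runs. That means 6 intermediate landings.
Ramp run (horizontal) at 1:16: 3286 × 16 = 52576 mm.
6 intermediate landings contribute 6 × 1500 = 9000 mm.
Top and bottom landings: 2 × 2100 = 4200 mm.
Total = 52576 + 9000 + 4200 = 65776 mm.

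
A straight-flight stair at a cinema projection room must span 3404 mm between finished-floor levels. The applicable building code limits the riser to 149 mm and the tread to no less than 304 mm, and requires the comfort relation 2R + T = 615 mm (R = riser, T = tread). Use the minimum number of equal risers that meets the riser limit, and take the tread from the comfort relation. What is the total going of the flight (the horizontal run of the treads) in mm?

7018 mm

3404 / 149 = 22.846 → round up to 23 risers.
Riser R = 3404 / 23 = 148 mm, within the 149 mm limit.
Tread T = 615 − 2 × 148 = 319 mm (≥ 304 mm).
23 risers give 22 treads; going = 22 × 319 = 7018 mm.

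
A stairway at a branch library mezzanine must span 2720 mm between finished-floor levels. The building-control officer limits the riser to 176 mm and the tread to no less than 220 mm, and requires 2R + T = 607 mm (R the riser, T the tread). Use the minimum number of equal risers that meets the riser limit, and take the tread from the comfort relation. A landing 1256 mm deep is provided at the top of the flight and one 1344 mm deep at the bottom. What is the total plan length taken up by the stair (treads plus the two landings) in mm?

6605 mm

⌈2720/176⌉ = 16 risers.
R = 2720 ÷ 16 = 170 mm.
Tread T = 607 − 2 × 170 = 267 mm (≥ 220 mm).
16 risers give 15 treads; going = 15 × 267 = 4005 mm.
Add landings: 4005 + 1256 + 1344 = 6605 mm.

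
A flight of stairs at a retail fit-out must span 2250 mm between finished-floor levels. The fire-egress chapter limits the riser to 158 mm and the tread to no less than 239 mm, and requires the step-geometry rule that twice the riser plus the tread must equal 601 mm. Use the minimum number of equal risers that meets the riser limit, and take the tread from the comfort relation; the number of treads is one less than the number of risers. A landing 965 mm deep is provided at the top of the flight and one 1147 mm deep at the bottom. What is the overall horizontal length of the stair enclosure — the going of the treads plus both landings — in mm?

2250 / 158 = 14.241 → round up to 15 risers.
R = 2250 ÷ 15 = 150 mm.
Tread T = 601 − 2 × 150 = 301 mm (≥ 239 mm).
Treads = 15 − 1 = 14; going = 14 × 301 = 4214 mm.
Add landings: 4214 + 965 + 1147 = 6326 mm.

6326 mm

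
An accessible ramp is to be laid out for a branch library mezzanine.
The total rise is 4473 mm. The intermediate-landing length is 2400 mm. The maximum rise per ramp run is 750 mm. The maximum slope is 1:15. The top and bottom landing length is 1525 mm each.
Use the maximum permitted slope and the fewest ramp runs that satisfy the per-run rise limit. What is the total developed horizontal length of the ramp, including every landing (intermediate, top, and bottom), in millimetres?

82145 mm

⌈4473/750⌉ = 6 ramp runs. That means 5 intermediate landings.
Ramp run (horizontal) at 1:15: 4473 × 15 = 67095 mm.
5 intermediate landings contribute 5 × 2400 = 12000 mm.
Top and bottom landings: 2 × 1525 = 3050 mm.
Total = 67095 + 12000 + 3050 = 82145 mm.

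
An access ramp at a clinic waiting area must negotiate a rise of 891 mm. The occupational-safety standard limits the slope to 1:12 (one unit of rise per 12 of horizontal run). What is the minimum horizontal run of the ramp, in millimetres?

10692 mm

At 1:12 the run is 12 × 891 = 10692 mm.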